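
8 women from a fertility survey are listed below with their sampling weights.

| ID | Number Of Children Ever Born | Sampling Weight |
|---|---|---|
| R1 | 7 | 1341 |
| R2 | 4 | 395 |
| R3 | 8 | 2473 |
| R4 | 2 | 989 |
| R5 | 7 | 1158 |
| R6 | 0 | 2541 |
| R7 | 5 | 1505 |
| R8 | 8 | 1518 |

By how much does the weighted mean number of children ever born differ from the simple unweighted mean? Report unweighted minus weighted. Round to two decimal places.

0.05

Unweighted sum = 7 + 4 + 8 + 2 + 7 + 0 + 5 + 8 = 41
Unweighted mean = 41 / 8 = 5.125
Weighted sum = 7×1341 + 4×395 + 8×2473 + 2×989 + 7×1158 + 0×2541 + 5×1505 + 8×1518
  = 9387 + 1580 + 19784 + 1978 + 8106 + 0 + 7525 + 12144 = 60504
Sum of weights = 1341 + 395 + 2473 + 989 + 1158 + 2541 + 1505 + 1518 = 11920
Weighted mean = 60504 / 11920 = 5.0758389
Difference (unweighted minus weighted) = 0.049161074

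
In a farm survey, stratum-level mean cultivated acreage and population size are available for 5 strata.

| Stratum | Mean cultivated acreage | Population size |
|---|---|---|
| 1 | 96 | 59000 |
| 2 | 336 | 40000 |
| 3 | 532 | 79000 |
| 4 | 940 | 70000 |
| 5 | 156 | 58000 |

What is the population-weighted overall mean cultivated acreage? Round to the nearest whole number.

444

Σ Nₕ·x̄ₕ = 96×59000 + 336×40000 + 532×79000 + 940×70000 + 156×58000
  = 5664000 + 13440000 + 42028000 + 65800000 + 9048000 = 135980000
Σ Nₕ = 306000
Overall mean = 135980000 / 306000 = 444.37908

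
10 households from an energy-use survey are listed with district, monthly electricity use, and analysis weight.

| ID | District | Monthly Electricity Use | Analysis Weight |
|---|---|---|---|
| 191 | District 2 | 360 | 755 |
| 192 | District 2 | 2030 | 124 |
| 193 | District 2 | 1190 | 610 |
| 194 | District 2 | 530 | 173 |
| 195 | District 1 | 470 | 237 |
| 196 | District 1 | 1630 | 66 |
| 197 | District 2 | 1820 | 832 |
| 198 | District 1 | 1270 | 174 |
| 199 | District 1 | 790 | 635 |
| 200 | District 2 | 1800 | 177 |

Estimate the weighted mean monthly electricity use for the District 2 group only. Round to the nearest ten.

District 2 rows: 191, 192, 193, 194, 197, 200
Weighted sum = 360×755 + 2030×124 + 1190×610 + 530×173 + 1820×832 + 1800×177
  = 271800 + 251720 + 725900 + 91690 + 1514240 + 318600 = 3173950
Sum of weights = 755 + 124 + 610 + 173 + 832 + 177 = 2671
Weighted mean = 3173950 / 2671 = 1188.3003

1190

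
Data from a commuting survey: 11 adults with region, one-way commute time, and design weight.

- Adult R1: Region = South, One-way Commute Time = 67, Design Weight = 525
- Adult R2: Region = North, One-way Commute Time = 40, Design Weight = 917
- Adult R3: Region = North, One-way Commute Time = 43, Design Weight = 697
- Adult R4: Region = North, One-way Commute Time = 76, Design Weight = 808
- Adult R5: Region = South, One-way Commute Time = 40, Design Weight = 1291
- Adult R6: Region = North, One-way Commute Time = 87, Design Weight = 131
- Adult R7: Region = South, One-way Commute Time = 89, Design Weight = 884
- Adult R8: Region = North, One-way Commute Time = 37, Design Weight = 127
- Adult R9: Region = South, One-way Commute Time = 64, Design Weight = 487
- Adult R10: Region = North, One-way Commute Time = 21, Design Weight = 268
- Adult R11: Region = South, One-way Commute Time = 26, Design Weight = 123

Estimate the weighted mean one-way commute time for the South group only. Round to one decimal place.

South rows: R1, R5, R7, R9, R11
Weighted sum = 67×525 + 40×1291 + 89×884 + 64×487 + 26×123
  = 199857
Sum of weights = 525 + 1291 + 884 + 487 + 123 = 3310
Weighted mean = 199857 / 3310 = 60.379758

60.4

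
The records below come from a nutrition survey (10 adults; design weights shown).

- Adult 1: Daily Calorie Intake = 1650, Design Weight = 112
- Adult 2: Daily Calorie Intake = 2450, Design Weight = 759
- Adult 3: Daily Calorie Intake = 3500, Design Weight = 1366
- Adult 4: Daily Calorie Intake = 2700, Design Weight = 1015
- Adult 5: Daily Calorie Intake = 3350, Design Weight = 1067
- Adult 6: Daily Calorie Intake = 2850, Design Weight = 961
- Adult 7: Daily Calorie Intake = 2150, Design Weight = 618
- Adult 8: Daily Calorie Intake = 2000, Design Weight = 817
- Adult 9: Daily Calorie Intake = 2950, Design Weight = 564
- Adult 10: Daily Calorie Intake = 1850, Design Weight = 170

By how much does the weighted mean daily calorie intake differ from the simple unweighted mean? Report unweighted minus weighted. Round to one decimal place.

-250.0

Unweighted sum = 1650 + 2450 + 3500 + 2700 + 3350 + 2850 + 2150 + 2000 + 2950 + 1850 = 25450
Unweighted mean = 25450 / 10 = 2545
Weighted sum = 1650×112 + 2450×759 + 3500×1366 + 2700×1015 + 3350×1067 + 2850×961 + 2150×618 + 2000×817 + 2950×564 + 1850×170
  = 184800 + 1859550 + 4781000 + 2740500 + 3574450 + 2738850 + 1328700 + 1634000 + 1663800 + 314500 = 20820150
Sum of weights = 112 + 759 + 1366 + 1015 + 1067 + 961 + 618 + 817 + 564 + 170 = 7449
Weighted mean = 20820150 / 7449 = 2795.0262
Difference (unweighted minus weighted) = -250.02618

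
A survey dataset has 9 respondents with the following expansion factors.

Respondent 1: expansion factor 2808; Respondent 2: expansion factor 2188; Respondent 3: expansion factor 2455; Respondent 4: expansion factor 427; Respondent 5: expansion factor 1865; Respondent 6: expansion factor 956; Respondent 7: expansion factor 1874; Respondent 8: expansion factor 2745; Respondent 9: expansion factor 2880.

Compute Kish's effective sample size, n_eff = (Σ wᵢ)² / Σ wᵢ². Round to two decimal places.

Σ wᵢ = 2808 + 2188 + 2455 + 427 + 1865 + 956 + 1874 + 2745 + 2880 = 18198
Σ wᵢ² = 7884864 + 4787344 + 6027025 + 182329 + 3478225 + 913936 + 3511876 + 7535025 + 8294400 = 42615024
n_eff = 18198² / 42615024 = 331167204 / 42615024 = 7.7711373

7.77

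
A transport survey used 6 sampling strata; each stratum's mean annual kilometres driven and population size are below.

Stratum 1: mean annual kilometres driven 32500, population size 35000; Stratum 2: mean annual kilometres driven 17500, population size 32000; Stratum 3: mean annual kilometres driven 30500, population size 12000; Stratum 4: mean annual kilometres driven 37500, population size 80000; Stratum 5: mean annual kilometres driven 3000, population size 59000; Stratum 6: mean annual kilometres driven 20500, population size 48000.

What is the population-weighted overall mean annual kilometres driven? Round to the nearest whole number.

Σ Nₕ·x̄ₕ = 32500×35000 + 17500×32000 + 30500×12000 + 37500×80000 + 3000×59000 + 20500×48000
  = 1137500000 + 560000000 + 366000000 + 3000000000 + 177000000 + 984000000 = 6224500000
Σ Nₕ = 35000 + 32000 + 12000 + 80000 + 59000 + 48000 = 266000
Overall mean = 6224500000 / 266000 = 23400.376

23400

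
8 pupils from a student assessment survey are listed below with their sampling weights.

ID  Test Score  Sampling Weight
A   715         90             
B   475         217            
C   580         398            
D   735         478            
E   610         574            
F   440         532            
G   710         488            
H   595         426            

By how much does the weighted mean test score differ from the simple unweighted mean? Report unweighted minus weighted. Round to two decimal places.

3.76

Unweighted sum = 715 + 475 + 580 + 735 + 610 + 440 + 710 + 595 = 4860
Unweighted mean = 4860 / 8 = 607.5
Weighted sum = 715×90 + 475×217 + 580×398 + 735×478 + 610×574 + 440×532 + 710×488 + 595×426
  = 64350 + 103075 + 230840 + 351330 + 350140 + 234080 + 346480 + 253470 = 1933765
Sum of weights = 90 + 217 + 398 + 478 + 574 + 532 + 488 + 426 = 3203
Weighted mean = 1933765 / 3203 = 603.73556
Difference (unweighted minus weighted) = 3.7644396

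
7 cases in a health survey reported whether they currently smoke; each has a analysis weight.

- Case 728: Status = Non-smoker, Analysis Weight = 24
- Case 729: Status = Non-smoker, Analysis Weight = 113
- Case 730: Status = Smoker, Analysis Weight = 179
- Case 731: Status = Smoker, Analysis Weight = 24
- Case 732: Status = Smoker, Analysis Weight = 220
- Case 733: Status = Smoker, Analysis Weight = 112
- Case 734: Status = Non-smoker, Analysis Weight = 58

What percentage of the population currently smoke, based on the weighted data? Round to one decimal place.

73.3

Sum of weights for 'Smoker' = 179 + 24 + 220 + 112 = 535
Total weight = 730
Weighted proportion = 535 / 730 = 0.73287671 → 73.287671%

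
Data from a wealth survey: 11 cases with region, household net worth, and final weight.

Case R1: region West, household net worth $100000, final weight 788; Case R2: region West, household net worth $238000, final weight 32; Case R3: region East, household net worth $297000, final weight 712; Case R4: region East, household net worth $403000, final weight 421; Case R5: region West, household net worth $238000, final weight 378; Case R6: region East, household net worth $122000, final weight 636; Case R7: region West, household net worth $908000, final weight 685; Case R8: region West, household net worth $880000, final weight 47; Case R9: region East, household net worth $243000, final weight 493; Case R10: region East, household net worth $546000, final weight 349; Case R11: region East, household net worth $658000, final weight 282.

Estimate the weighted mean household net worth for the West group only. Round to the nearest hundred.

West rows: R1, R2, R5, R7, R8
Weighted sum = 100000×788 + 238000×32 + 238000×378 + 908000×685 + 880000×47
  = 839720000
Sum of weights = 788 + 32 + 378 + 685 + 47 = 1930
Weighted mean = 839720000 / 1930 = 435088.08

435100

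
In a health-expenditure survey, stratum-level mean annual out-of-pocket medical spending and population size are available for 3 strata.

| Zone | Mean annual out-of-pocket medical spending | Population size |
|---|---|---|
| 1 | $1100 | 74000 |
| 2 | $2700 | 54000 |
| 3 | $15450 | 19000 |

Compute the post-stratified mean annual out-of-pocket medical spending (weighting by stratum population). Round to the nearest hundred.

Σ Nₕ·x̄ₕ = 1100×74000 + 2700×54000 + 15450×19000
  = 81400000 + 145800000 + 293550000 = 520750000
Σ Nₕ = 74000 + 54000 + 19000 = 147000
Overall mean = 520750000 / 147000 = 3542.517

3500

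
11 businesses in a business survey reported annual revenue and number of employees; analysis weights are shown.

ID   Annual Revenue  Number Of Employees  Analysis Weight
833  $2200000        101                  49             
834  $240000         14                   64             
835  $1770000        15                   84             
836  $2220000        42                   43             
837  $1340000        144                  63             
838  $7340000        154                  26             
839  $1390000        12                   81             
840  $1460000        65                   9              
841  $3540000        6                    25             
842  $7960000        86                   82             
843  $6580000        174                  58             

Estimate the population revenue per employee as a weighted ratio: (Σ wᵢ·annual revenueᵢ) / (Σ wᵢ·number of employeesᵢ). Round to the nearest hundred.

Σ wᵢ·y = 2200000×49 + 240000×64 + 1770000×84 + 2220000×43 + 1340000×63 + 7340000×26 + 1390000×81 + 1460000×9 + 3540000×25 + 7960000×82 + 6580000×58
  = 1891150000
Σ wᵢ·x = 101×49 + 14×64 + 15×84 + 42×43 + 144×63 + 154×26 + 12×81 + 65×9 + 6×25 + 86×82 + 174×58
  = 4949 + 896 + 1260 + 1806 + 9072 + 4004 + 972 + 585 + 150 + 7052 + 10092 = 40838
Ratio = 1891150000 / 40838 = 46308.585

46300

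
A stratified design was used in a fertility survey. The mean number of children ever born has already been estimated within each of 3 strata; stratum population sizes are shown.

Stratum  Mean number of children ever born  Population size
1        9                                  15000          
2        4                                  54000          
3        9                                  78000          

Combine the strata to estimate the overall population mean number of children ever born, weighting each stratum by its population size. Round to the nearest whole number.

Σ Nₕ·x̄ₕ = 9×15000 + 4×54000 + 9×78000
  = 135000 + 216000 + 702000 = 1053000
Σ Nₕ = 15000 + 54000 + 78000 = 147000
Overall mean = 1053000 / 147000 = 7.1632653

7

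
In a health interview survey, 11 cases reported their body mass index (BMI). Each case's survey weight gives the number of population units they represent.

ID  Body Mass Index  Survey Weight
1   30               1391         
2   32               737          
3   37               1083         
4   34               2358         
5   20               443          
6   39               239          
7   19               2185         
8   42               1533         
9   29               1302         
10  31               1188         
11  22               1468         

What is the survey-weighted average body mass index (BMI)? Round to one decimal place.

Weighted sum = 30×1391 + 32×737 + 37×1083 + 34×2358 + 20×443 + 39×239 + 19×2185 + 42×1533 + 29×1302 + 31×1188 + 22×1468
  = 41730 + 23584 + 40071 + 80172 + 8860 + 9321 + 41515 + 64386 + 37758 + 36828 + 32296 = 416521
Sum of weights = 1391 + 737 + 1083 + 2358 + 443 + 239 + 2185 + 1533 + 1302 + 1188 + 1468 = 13927
Weighted mean = 416521 / 13927 = 29.907446

29.9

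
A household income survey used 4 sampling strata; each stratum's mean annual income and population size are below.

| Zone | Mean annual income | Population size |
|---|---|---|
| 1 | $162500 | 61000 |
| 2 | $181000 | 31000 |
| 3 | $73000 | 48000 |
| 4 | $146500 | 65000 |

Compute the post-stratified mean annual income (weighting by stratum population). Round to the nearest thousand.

Σ Nₕ·x̄ₕ = 28550000000
Σ Nₕ = 61000 + 31000 + 48000 + 65000 = 205000
Overall mean = 28550000000 / 205000 = 139268.29

139000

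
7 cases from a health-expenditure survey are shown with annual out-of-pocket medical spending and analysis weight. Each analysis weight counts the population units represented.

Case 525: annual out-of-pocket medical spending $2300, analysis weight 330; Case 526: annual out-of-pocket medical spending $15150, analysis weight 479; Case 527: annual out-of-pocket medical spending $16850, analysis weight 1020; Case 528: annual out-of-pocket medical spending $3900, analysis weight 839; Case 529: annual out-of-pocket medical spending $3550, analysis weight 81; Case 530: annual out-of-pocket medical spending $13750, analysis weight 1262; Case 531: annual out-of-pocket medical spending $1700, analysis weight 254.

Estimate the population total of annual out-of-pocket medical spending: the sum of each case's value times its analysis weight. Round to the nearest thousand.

Weighted total = 2300×330 + 15150×479 + 16850×1020 + 3900×839 + 3550×81 + 13750×1262 + 1700×254
  = 759000 + 7256850 + 17187000 + 3272100 + 287550 + 17352500 + 431800 = 46546800

46547000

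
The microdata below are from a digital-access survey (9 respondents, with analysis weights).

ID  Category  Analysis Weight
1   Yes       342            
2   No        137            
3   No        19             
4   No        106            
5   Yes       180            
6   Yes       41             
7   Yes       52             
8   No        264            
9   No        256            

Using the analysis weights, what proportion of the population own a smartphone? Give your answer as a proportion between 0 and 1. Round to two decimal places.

0.44

Sum of weights for 'Yes' = 342 + 180 + 41 + 52 = 615
Total weight = 342 + 137 + 19 + 106 + 180 + 41 + 52 + 264 + 256 = 1397
Weighted proportion = 615 / 1397 = 0.44022906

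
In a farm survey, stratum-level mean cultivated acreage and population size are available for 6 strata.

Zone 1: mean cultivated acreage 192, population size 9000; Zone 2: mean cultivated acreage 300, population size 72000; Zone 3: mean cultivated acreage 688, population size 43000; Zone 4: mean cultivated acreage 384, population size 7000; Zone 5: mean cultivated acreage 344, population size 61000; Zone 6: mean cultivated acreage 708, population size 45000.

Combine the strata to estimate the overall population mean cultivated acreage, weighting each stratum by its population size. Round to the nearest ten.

460

Σ Nₕ·x̄ₕ = 192×9000 + 300×72000 + 688×43000 + 384×7000 + 344×61000 + 708×45000
  = 1728000 + 21600000 + 29584000 + 2688000 + 20984000 + 31860000 = 108444000
Σ Nₕ = 9000 + 72000 + 43000 + 7000 + 61000 + 45000 = 237000
Overall mean = 108444000 / 237000 = 457.56962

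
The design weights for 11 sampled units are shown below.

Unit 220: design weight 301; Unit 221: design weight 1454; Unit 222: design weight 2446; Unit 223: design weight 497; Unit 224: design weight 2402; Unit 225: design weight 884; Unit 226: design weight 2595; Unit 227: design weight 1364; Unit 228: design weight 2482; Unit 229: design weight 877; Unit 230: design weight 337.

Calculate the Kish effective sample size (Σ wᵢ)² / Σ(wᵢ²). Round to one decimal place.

Σ wᵢ = 301 + 1454 + 2446 + 497 + 2402 + 884 + 2595 + 1364 + 2482 + 877 + 337 = 15639
Σ wᵢ² = 30623245
n_eff = 15639² / 30623245 = 244578321 / 30623245 = 7.9866886

8.0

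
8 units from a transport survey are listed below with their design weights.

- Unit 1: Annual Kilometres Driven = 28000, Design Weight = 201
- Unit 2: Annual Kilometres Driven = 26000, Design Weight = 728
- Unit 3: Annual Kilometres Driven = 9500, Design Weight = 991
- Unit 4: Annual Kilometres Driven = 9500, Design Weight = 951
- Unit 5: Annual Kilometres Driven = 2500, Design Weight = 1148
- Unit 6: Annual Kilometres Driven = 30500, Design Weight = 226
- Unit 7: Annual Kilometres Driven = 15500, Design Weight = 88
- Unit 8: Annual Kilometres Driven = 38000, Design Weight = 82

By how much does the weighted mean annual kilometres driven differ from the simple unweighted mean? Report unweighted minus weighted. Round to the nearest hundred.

Unweighted sum = 28000 + 26000 + 9500 + 9500 + 2500 + 30500 + 15500 + 38000 = 159500
Unweighted mean = 159500 / 8 = 19937.5
Weighted sum = 28000×201 + 26000×728 + 9500×991 + 9500×951 + 2500×1148 + 30500×226 + 15500×88 + 38000×82
  = 5628000 + 18928000 + 9414500 + 9034500 + 2870000 + 6893000 + 1364000 + 3116000 = 57248000
Sum of weights = 201 + 728 + 991 + 951 + 1148 + 226 + 88 + 82 = 4415
Weighted mean = 57248000 / 4415 = 12966.704
Difference (unweighted minus weighted) = 6970.7956

7000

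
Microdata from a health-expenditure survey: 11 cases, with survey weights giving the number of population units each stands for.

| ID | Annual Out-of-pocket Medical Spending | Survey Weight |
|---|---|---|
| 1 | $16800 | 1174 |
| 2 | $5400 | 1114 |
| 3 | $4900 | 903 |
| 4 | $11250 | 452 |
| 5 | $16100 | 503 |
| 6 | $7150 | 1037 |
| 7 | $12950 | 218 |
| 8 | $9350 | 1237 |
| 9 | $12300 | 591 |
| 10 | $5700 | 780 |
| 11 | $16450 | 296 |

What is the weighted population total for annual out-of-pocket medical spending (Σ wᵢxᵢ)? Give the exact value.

Weighted total = 16800×1174 + 5400×1114 + 4900×903 + 11250×452 + 16100×503 + 7150×1037 + 12950×218 + 9350×1237 + 12300×591 + 5700×780 + 16450×296
  = 19723200 + 6015600 + 4424700 + 5085000 + 8098300 + 7414550 + 2823100 + 11565950 + 7269300 + 4446000 + 4869200 = 81734900

81734900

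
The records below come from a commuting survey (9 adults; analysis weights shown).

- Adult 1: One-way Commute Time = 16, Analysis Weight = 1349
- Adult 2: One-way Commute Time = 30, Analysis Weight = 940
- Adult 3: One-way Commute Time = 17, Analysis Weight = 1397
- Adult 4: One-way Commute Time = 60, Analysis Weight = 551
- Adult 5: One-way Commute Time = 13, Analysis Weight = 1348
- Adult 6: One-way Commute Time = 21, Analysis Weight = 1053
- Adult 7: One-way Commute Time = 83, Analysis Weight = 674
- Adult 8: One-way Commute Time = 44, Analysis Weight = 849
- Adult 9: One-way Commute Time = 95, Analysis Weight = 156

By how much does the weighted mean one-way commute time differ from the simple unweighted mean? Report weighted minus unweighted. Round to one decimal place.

-11.5

Unweighted sum = 16 + 30 + 17 + 60 + 13 + 21 + 83 + 44 + 95 = 379
Unweighted mean = 379 / 9 = 42.111111
Weighted sum = 16×1349 + 30×940 + 17×1397 + 60×551 + 13×1348 + 21×1053 + 83×674 + 44×849 + 95×156
  = 21584 + 28200 + 23749 + 33060 + 17524 + 22113 + 55942 + 37356 + 14820 = 254348
Sum of weights = 1349 + 940 + 1397 + 551 + 1348 + 1053 + 674 + 849 + 156 = 8317
Weighted mean = 254348 / 8317 = 30.5817
Difference (weighted minus unweighted) = -11.529411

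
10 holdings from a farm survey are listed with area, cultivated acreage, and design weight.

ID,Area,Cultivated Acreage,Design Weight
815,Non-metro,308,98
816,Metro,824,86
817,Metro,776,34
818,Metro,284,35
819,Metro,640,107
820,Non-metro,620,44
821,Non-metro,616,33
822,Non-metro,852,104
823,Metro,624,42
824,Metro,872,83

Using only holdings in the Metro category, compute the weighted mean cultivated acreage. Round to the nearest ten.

710

Metro rows: 816, 817, 818, 819, 823, 824
Weighted sum = 824×86 + 776×34 + 284×35 + 640×107 + 624×42 + 872×83
  = 70864 + 26384 + 9940 + 68480 + 26208 + 72376 = 274252
Sum of weights = 86 + 34 + 35 + 107 + 42 + 83 = 387
Weighted mean = 274252 / 387 = 708.6615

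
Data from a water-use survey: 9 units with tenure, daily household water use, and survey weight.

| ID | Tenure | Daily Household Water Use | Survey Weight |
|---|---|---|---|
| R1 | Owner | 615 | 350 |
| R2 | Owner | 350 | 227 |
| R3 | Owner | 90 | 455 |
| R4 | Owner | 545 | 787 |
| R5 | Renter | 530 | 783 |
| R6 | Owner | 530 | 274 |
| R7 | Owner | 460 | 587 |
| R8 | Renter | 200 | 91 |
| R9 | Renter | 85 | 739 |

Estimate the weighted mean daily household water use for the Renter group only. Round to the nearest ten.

Renter rows: R5, R8, R9
Weighted sum = 530×783 + 200×91 + 85×739
  = 496005
Sum of weights = 783 + 91 + 739 = 1613
Weighted mean = 496005 / 1613 = 307.50465

310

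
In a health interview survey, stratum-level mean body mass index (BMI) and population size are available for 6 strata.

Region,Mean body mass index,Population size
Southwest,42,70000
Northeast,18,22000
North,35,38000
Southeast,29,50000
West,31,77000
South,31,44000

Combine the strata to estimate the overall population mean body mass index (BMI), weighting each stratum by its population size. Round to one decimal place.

32.8

Σ Nₕ·x̄ₕ = 42×70000 + 18×22000 + 35×38000 + 29×50000 + 31×77000 + 31×44000
  = 2940000 + 396000 + 1330000 + 1450000 + 2387000 + 1364000 = 9867000
Σ Nₕ = 70000 + 22000 + 38000 + 50000 + 77000 + 44000 = 301000
Overall mean = 9867000 / 301000 = 32.780731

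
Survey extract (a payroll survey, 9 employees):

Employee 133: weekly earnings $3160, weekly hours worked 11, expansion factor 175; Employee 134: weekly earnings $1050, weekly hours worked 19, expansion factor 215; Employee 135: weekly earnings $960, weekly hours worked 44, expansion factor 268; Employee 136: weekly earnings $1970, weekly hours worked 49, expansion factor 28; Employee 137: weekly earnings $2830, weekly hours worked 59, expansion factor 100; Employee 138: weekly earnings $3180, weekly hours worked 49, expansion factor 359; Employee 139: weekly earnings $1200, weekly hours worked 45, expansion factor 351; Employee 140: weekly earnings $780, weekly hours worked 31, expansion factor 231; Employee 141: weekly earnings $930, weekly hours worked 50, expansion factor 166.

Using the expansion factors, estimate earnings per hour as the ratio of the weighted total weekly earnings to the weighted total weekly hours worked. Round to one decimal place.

44.3

Σ wᵢ·y = 3160×175 + 1050×215 + 960×268 + 1970×28 + 2830×100 + 3180×359 + 1200×351 + 780×231 + 930×166
  = 553000 + 225750 + 257280 + 55160 + 283000 + 1141620 + 421200 + 180180 + 154380 = 3271570
Σ wᵢ·x = 11×175 + 19×215 + 44×268 + 49×28 + 59×100 + 49×359 + 45×351 + 31×231 + 50×166
  = 1925 + 4085 + 11792 + 1372 + 5900 + 17591 + 15795 + 7161 + 8300 = 73921
Ratio = 3271570 / 73921 = 44.257653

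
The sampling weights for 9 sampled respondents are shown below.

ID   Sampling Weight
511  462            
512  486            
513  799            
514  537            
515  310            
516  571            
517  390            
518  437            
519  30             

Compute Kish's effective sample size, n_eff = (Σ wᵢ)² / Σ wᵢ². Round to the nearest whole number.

Σ wᵢ = 4022
Σ wᵢ² = 213444 + 236196 + 638401 + 288369 + 96100 + 326041 + 152100 + 190969 + 900 = 2142520
n_eff = 4022² / 2142520 = 16176484 / 2142520 = 7.5502138

8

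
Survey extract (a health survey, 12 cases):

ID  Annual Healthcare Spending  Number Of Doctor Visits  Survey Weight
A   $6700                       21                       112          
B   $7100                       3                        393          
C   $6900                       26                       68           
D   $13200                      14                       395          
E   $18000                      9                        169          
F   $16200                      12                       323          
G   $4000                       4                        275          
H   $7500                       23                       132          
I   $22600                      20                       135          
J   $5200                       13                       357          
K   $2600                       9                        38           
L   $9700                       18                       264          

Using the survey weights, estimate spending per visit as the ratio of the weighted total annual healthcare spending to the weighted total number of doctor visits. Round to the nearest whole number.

Σ wᵢ·y = 6700×112 + 7100×393 + 6900×68 + 13200×395 + 18000×169 + 16200×323 + 4000×275 + 7500×132 + 22600×135 + 5200×357 + 2600×38 + 9700×264
  = 27155500
Σ wᵢ·x = 21×112 + 3×393 + 26×68 + 14×395 + 9×169 + 12×323 + 4×275 + 23×132 + 20×135 + 13×357 + 9×38 + 18×264
  = 32797
Ratio = 27155500 / 32797 = 827.98732

828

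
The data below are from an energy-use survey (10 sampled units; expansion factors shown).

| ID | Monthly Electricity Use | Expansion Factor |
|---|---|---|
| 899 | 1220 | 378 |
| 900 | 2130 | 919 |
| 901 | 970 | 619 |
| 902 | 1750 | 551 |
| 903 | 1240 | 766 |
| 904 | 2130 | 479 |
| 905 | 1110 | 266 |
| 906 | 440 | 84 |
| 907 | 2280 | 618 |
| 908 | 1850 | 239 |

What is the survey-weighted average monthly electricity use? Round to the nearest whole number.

1654

Weighted sum = 1220×378 + 2130×919 + 970×619 + 1750×551 + 1240×766 + 2130×479 + 1110×266 + 440×84 + 2280×618 + 1850×239
  = 461160 + 1957470 + 600430 + 964250 + 949840 + 1020270 + 295260 + 36960 + 1409040 + 442150 = 8136830
Sum of weights = 4919
Weighted mean = 8136830 / 4919 = 1654.1634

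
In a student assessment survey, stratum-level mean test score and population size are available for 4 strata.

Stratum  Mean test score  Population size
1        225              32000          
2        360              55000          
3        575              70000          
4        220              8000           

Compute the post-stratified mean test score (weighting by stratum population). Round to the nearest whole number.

418

Σ Nₕ·x̄ₕ = 225×32000 + 360×55000 + 575×70000 + 220×8000
  = 7200000 + 19800000 + 40250000 + 1760000 = 69010000
Σ Nₕ = 32000 + 55000 + 70000 + 8000 = 165000
Overall mean = 69010000 / 165000 = 418.24242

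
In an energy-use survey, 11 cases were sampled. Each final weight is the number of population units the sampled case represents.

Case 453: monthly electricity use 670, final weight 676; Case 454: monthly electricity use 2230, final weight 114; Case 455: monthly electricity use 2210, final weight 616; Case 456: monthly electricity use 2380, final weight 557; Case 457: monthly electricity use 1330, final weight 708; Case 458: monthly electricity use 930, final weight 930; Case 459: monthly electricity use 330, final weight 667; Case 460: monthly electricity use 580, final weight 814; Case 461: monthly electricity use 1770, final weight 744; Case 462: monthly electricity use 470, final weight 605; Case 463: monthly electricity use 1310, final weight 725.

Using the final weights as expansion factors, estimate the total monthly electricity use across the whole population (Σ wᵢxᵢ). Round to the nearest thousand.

Weighted total = 670×676 + 2230×114 + 2210×616 + 2380×557 + 1330×708 + 930×930 + 330×667 + 580×814 + 1770×744 + 470×605 + 1310×725
  = 452920 + 254220 + 1361360 + 1325660 + 941640 + 864900 + 220110 + 472120 + 1316880 + 284350 + 949750 = 8443910

8444000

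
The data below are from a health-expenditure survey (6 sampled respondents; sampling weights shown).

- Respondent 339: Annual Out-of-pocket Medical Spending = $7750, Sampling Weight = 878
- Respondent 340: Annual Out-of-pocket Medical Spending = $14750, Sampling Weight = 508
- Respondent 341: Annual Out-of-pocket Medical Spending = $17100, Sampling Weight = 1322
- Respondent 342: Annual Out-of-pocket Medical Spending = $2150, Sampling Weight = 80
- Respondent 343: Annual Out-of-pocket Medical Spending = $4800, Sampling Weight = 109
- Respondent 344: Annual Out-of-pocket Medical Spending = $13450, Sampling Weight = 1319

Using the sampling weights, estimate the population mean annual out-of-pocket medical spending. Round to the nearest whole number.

Weighted sum = 7750×878 + 14750×508 + 17100×1322 + 2150×80 + 4800×109 + 13450×1319
  = 6804500 + 7493000 + 22606200 + 172000 + 523200 + 17740550 = 55339450
Sum of weights = 878 + 508 + 1322 + 80 + 109 + 1319 = 4216
Weighted mean = 55339450 / 4216 = 13126.056

13126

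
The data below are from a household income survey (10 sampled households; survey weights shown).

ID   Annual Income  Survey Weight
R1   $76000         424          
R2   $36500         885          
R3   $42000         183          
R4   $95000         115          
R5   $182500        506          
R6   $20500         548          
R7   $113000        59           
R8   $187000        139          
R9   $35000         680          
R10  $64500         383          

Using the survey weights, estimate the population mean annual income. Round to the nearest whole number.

68302

Weighted sum = 76000×424 + 36500×885 + 42000×183 + 95000×115 + 182500×506 + 20500×548 + 113000×59 + 187000×139 + 35000×680 + 64500×383
  = 267880000
Sum of weights = 424 + 885 + 183 + 115 + 506 + 548 + 59 + 139 + 680 + 383 = 3922
Weighted mean = 267880000 / 3922 = 68301.887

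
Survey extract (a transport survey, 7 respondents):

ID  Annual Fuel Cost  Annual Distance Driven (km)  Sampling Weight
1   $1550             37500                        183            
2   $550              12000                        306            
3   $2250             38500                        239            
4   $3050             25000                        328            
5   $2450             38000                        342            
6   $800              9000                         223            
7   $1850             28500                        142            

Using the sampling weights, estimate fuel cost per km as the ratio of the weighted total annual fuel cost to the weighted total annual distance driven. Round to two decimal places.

Σ wᵢ·y = 1550×183 + 550×306 + 2250×239 + 3050×328 + 2450×342 + 800×223 + 1850×142
  = 283650 + 168300 + 537750 + 1000400 + 837900 + 178400 + 262700 = 3269100
Σ wᵢ·x = 37500×183 + 12000×306 + 38500×239 + 25000×328 + 38000×342 + 9000×223 + 28500×142
  = 6862500 + 3672000 + 9201500 + 8200000 + 12996000 + 2007000 + 4047000 = 46986000
Ratio = 3269100 / 46986000 = 0.069576044

0.07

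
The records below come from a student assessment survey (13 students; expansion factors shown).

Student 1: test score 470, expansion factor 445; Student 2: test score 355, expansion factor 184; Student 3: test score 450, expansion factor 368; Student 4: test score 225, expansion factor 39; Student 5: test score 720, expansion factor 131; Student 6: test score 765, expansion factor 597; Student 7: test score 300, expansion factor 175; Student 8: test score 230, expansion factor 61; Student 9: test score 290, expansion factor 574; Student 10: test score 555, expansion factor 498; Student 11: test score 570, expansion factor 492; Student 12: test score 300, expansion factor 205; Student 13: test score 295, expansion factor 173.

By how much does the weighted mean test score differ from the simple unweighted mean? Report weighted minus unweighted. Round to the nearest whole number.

Unweighted sum = 5525
Unweighted mean = 5525 / 13 = 425
Weighted sum = 1902225
Sum of weights = 3942
Weighted mean = 1902225 / 3942 = 482.55327
Difference (weighted minus unweighted) = 57.553272

58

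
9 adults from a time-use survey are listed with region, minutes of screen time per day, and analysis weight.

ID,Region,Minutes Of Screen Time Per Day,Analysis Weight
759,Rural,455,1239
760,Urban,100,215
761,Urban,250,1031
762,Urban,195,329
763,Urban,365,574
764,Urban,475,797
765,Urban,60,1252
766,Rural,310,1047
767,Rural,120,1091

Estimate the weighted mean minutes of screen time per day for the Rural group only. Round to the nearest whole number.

302

Rural rows: 759, 766, 767
Weighted sum = 1019235
Sum of weights = 3377
Weighted mean = 1019235 / 3377 = 301.8167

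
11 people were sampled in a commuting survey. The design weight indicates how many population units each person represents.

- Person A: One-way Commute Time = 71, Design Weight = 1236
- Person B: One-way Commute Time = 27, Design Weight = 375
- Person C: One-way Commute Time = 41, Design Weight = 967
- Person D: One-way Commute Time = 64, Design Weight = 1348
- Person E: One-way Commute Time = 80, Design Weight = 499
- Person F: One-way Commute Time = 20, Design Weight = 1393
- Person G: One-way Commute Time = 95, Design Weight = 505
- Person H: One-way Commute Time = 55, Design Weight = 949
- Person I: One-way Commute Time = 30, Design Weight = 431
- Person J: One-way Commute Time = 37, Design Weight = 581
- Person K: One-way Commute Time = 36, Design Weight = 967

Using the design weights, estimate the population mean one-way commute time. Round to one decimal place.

Weighted sum = 71×1236 + 27×375 + 41×967 + 64×1348 + 80×499 + 20×1393 + 95×505 + 55×949 + 30×431 + 37×581 + 36×967
  = 460989
Sum of weights = 1236 + 375 + 967 + 1348 + 499 + 1393 + 505 + 949 + 431 + 581 + 967 = 9251
Weighted mean = 460989 / 9251 = 49.831261

49.8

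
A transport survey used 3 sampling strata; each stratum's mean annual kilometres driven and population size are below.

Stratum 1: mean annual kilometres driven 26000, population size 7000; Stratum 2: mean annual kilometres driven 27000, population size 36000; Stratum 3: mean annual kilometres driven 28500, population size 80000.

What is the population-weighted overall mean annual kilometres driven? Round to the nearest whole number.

Σ Nₕ·x̄ₕ = 26000×7000 + 27000×36000 + 28500×80000
  = 3434000000
Σ Nₕ = 7000 + 36000 + 80000 = 123000
Overall mean = 3434000000 / 123000 = 27918.699

27919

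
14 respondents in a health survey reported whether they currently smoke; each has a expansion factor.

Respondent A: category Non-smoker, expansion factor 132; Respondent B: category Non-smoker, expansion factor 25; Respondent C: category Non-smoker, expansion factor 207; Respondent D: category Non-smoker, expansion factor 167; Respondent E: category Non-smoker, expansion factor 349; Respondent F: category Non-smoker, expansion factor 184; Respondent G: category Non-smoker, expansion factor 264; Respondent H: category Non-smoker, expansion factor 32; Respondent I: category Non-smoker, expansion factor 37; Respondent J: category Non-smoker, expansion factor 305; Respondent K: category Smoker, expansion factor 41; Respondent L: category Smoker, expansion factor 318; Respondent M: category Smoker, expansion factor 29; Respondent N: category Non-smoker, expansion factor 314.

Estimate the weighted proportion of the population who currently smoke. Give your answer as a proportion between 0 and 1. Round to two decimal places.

Sum of weights for 'Smoker' = 41 + 318 + 29 = 388
Total weight = 2404
Weighted proportion = 388 / 2404 = 0.16139767

0.16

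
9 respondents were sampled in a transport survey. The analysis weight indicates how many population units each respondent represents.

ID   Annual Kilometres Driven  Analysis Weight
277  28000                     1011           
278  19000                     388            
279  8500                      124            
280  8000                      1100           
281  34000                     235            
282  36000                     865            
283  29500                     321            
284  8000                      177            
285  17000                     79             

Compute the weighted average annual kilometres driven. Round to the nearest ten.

Weighted sum = 28000×1011 + 19000×388 + 8500×124 + 8000×1100 + 34000×235 + 36000×865 + 29500×321 + 8000×177 + 17000×79
  = 28308000 + 7372000 + 1054000 + 8800000 + 7990000 + 31140000 + 9469500 + 1416000 + 1343000 = 96892500
Sum of weights = 1011 + 388 + 124 + 1100 + 235 + 865 + 321 + 177 + 79 = 4300
Weighted mean = 96892500 / 4300 = 22533.14

22530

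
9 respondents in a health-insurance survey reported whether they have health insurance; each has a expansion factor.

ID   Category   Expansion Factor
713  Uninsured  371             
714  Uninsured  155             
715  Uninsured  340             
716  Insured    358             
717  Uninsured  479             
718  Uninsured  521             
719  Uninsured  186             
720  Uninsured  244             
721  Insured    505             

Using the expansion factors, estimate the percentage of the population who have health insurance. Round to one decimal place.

27.3

Sum of weights for 'Insured' = 358 + 505 = 863
Total weight = 371 + 155 + 340 + 358 + 479 + 521 + 186 + 244 + 505 = 3159
Weighted proportion = 863 / 3159 = 0.27318772 → 27.318772%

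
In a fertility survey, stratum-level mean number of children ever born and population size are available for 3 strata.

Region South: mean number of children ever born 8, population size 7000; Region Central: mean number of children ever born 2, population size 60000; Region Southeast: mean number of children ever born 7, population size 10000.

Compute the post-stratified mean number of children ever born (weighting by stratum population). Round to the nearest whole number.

Σ Nₕ·x̄ₕ = 8×7000 + 2×60000 + 7×10000
  = 56000 + 120000 + 70000 = 246000
Σ Nₕ = 77000
Overall mean = 246000 / 77000 = 3.1948052

3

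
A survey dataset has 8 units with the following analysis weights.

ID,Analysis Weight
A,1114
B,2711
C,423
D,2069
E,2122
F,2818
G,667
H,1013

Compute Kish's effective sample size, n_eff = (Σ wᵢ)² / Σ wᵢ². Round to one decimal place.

6.2

Σ wᵢ = 1114 + 2711 + 423 + 2069 + 2122 + 2818 + 667 + 1013 = 12937
Σ wᵢ² = 1240996 + 7349521 + 178929 + 4280761 + 4502884 + 7941124 + 444889 + 1026169 = 26965273
n_eff = 12937² / 26965273 = 167365969 / 26965273 = 6.2067226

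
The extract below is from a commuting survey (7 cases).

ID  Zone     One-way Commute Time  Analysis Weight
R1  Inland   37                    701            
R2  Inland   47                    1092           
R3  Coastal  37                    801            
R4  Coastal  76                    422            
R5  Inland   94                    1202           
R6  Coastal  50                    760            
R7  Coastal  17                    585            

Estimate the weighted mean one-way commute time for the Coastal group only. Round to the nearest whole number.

Coastal rows: R3, R4, R6, R7
Weighted sum = 37×801 + 76×422 + 50×760 + 17×585
  = 109654
Sum of weights = 801 + 422 + 760 + 585 = 2568
Weighted mean = 109654 / 2568 = 42.700156

43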